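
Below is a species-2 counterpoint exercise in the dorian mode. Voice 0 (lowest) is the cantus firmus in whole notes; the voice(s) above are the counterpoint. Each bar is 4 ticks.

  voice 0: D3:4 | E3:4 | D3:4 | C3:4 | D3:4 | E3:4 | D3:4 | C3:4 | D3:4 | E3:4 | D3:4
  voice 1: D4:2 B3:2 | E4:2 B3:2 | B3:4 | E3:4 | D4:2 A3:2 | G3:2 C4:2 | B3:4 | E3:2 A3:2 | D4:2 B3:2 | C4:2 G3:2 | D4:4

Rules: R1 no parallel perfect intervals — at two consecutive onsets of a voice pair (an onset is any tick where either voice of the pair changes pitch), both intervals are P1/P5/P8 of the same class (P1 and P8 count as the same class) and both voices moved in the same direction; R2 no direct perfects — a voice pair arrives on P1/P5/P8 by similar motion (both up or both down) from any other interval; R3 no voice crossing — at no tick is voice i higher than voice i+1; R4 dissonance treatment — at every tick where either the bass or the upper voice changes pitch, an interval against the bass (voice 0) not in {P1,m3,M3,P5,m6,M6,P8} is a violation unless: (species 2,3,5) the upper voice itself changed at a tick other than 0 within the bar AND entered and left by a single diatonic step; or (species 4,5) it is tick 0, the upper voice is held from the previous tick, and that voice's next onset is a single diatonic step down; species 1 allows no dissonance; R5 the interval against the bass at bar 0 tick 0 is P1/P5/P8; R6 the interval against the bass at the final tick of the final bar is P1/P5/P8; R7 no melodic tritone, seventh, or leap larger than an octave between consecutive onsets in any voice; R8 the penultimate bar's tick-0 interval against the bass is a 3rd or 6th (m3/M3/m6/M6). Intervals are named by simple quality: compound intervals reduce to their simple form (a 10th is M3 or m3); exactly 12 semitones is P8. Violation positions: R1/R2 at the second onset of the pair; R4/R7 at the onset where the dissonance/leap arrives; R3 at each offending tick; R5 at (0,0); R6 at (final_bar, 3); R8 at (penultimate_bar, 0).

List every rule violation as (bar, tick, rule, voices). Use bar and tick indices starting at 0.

bar 0: v0=D3 v1=D4 downbeat P8
bar 1: v0=E3 v1=E4 downbeat P8
bar 2: v0=D3 v1=B3 downbeat M6
bar 3: v0=C3 v1=E3 downbeat M3
bar 4: v0=D3 v1=D4 downbeat P8
bar 5: v0=E3 v1=G3 downbeat m3
bar 6: v0=D3 v1=B3 downbeat M6
bar 7: v0=C3 v1=E3 downbeat M3
bar 8: v0=D3 v1=D4 downbeat P8
bar 9: v0=E3 v1=C4 downbeat m6
bar 10: v0=D3 v1=D4 downbeat P8
  -> R2 @ bar 1 tick 0 v(0, 1): D3/B3 M6 -> E3/E4 P8 similar
  -> R2 @ bar 4 tick 0 v(0, 1): C3/E3 M3 -> D3/D4 P8 similar
  -> R7 @ bar 4 tick 0 v(1,): E3->D4 leap 10st
  -> R2 @ bar 8 tick 0 v(0, 1): C3/A3 M6 -> D3/D4 P8 similar

(1, 0, R2, (0, 1))
(4, 0, R2, (0, 1))
(4, 0, R7, (1,))
(8, 0, R2, (0, 1))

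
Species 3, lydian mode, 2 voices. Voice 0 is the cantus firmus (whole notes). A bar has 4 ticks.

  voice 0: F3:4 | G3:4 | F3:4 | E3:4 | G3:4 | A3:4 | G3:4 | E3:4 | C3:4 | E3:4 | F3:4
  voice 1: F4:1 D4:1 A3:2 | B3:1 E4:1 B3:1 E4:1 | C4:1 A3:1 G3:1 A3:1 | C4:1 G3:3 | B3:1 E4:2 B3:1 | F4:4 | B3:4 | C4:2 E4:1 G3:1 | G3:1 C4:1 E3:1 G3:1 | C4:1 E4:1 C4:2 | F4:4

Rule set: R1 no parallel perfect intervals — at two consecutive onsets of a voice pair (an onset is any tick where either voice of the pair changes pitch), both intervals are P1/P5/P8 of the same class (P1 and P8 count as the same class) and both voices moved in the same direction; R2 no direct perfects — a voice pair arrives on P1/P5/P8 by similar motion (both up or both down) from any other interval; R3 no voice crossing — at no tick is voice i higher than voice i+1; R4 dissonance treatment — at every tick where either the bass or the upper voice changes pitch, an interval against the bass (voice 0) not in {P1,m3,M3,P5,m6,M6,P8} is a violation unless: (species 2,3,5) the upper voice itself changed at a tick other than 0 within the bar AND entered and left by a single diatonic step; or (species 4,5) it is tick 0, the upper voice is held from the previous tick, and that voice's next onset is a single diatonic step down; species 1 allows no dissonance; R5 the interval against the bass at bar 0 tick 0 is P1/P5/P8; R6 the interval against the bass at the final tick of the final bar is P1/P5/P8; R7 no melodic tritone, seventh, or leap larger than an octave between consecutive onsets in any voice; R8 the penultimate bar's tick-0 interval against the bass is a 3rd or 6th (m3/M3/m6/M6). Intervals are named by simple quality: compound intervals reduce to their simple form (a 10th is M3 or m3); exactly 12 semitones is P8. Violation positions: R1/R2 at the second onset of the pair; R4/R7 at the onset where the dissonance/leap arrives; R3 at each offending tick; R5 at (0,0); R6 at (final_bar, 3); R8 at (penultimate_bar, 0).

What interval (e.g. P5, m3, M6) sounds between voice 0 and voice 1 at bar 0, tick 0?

voice 0=F3 voice 1=F4 -> P8

P8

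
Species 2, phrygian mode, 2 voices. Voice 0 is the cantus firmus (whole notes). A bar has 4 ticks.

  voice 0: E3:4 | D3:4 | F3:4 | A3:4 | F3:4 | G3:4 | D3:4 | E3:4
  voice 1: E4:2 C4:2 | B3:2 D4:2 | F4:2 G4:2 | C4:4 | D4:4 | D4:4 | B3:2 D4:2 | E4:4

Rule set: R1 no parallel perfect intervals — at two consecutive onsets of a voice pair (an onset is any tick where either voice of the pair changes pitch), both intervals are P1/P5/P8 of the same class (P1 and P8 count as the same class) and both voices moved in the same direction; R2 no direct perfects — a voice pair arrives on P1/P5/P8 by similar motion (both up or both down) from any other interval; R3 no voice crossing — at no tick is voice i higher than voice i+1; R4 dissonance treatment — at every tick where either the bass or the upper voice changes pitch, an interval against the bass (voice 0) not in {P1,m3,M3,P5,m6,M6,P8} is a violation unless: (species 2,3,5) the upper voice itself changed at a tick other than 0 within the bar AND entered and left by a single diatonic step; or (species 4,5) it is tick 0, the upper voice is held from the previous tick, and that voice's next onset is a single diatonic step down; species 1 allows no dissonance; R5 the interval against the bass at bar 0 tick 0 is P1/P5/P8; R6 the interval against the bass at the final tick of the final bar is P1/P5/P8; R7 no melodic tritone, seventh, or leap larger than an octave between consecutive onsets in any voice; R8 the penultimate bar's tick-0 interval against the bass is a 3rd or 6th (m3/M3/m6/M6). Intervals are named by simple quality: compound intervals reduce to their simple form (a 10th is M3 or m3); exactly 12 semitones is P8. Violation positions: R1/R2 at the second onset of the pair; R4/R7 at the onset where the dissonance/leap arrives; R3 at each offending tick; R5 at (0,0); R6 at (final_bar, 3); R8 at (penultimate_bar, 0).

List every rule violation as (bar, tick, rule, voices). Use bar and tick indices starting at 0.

(2, 0, R1, (0, 1))
(2, 2, R4, (0, 1))
(7, 0, R1, (0, 1))

bar 0: v0=E3 v1=E4 downbeat P8
bar 1: v0=D3 v1=B3 downbeat M6
bar 2: v0=F3 v1=F4 downbeat P8
bar 3: v0=A3 v1=C4 downbeat m3
bar 4: v0=F3 v1=D4 downbeat M6
bar 5: v0=G3 v1=D4 downbeat P5
bar 6: v0=D3 v1=B3 downbeat M6
bar 7: v0=E3 v1=E4 downbeat P8
  -> R1 @ bar 2 tick 0 v(0, 1): D3/D4 P8 -> F3/F4 P8 similar
  -> R4 @ bar 2 tick 2 v(0, 1): F3/G4 M2 untreated
  -> R1 @ bar 7 tick 0 v(0, 1): D3/D4 P8 -> E3/E4 P8 similar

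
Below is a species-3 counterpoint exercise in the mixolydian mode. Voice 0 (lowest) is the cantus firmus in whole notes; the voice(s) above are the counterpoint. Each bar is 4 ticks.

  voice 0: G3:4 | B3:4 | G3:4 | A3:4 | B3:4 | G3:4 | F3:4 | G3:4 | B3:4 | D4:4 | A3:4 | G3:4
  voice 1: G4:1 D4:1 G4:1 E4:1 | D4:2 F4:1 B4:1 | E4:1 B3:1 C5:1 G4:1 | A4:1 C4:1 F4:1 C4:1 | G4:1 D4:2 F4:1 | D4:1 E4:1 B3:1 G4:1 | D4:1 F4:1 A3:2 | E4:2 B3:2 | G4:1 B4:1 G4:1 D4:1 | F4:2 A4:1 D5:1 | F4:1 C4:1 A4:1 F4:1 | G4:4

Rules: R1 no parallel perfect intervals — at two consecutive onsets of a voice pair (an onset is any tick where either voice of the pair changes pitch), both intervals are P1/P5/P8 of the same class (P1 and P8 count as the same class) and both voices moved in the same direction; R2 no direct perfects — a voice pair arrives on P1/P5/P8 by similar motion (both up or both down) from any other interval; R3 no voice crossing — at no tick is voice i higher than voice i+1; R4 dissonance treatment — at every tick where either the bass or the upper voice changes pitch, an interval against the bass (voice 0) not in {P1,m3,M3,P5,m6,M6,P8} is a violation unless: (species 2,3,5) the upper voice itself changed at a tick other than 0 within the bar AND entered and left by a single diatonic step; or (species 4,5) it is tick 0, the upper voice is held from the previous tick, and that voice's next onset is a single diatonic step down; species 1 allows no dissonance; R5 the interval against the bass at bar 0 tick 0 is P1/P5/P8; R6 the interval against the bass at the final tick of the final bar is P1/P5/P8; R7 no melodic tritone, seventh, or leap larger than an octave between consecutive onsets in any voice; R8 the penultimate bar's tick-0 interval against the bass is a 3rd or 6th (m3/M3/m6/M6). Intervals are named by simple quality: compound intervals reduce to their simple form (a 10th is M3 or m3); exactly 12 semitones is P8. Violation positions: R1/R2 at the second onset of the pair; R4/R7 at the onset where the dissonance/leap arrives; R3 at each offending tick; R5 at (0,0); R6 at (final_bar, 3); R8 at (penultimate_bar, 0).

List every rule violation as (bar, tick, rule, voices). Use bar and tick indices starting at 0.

(1, 2, R4, (0, 1))
(1, 3, R7, (1,))
(2, 2, R4, (0, 1))
(2, 2, R7, (1,))
(3, 0, R1, (0, 1))
(4, 3, R4, (0, 1))
(5, 0, R2, (0, 1))

bar 0: v0=G3 v1=G4 downbeat P8
bar 1: v0=B3 v1=D4 downbeat m3
bar 2: v0=G3 v1=E4 downbeat M6
bar 3: v0=A3 v1=A4 downbeat P8
bar 4: v0=B3 v1=G4 downbeat m6
bar 5: v0=G3 v1=D4 downbeat P5
bar 6: v0=F3 v1=D4 downbeat M6
bar 7: v0=G3 v1=E4 downbeat M6
bar 8: v0=B3 v1=G4 downbeat m6
bar 9: v0=D4 v1=F4 downbeat m3
bar 10: v0=A3 v1=F4 downbeat m6
bar 11: v0=G3 v1=G4 downbeat P8
  -> R4 @ bar 1 tick 2 v(0, 1): B3/F4 TT untreated
  -> R7 @ bar 1 tick 3 v(1,): F4->B4 leap 6st
  -> R4 @ bar 2 tick 2 v(0, 1): G3/C5 P4 untreated
  -> R7 @ bar 2 tick 2 v(1,): B3->C5 leap 13st
  -> R1 @ bar 3 tick 0 v(0, 1): G3/G4 P8 -> A3/A4 P8 similar
  -> R4 @ bar 4 tick 3 v(0, 1): B3/F4 TT untreated
  -> R2 @ bar 5 tick 0 v(0, 1): B3/F4 TT -> G3/D4 P5 similar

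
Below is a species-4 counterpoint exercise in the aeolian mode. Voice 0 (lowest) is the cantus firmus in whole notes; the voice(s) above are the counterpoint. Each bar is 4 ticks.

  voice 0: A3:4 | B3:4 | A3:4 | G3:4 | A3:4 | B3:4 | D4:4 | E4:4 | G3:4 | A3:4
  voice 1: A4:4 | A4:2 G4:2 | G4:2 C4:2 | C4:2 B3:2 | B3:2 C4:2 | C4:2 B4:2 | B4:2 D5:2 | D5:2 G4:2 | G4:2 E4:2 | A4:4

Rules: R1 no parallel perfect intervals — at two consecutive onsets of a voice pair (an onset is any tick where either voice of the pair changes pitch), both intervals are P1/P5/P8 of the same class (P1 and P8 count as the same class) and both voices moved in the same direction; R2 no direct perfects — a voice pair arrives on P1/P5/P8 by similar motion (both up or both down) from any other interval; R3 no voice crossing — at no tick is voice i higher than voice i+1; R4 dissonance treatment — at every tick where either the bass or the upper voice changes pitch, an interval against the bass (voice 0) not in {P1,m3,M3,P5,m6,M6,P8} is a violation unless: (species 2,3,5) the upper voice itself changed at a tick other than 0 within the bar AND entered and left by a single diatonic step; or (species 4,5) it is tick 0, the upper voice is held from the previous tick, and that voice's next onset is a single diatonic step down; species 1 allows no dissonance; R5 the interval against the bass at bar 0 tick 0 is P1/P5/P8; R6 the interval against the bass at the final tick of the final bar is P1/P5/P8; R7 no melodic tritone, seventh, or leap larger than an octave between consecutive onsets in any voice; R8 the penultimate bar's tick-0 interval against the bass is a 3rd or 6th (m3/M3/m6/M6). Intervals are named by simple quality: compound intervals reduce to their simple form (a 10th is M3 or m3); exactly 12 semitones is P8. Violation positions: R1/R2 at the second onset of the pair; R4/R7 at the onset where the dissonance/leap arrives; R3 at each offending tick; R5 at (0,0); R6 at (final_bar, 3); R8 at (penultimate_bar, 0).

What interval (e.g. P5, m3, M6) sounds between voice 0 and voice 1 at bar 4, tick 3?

voice 0=A3 voice 1=C4 -> m3

m3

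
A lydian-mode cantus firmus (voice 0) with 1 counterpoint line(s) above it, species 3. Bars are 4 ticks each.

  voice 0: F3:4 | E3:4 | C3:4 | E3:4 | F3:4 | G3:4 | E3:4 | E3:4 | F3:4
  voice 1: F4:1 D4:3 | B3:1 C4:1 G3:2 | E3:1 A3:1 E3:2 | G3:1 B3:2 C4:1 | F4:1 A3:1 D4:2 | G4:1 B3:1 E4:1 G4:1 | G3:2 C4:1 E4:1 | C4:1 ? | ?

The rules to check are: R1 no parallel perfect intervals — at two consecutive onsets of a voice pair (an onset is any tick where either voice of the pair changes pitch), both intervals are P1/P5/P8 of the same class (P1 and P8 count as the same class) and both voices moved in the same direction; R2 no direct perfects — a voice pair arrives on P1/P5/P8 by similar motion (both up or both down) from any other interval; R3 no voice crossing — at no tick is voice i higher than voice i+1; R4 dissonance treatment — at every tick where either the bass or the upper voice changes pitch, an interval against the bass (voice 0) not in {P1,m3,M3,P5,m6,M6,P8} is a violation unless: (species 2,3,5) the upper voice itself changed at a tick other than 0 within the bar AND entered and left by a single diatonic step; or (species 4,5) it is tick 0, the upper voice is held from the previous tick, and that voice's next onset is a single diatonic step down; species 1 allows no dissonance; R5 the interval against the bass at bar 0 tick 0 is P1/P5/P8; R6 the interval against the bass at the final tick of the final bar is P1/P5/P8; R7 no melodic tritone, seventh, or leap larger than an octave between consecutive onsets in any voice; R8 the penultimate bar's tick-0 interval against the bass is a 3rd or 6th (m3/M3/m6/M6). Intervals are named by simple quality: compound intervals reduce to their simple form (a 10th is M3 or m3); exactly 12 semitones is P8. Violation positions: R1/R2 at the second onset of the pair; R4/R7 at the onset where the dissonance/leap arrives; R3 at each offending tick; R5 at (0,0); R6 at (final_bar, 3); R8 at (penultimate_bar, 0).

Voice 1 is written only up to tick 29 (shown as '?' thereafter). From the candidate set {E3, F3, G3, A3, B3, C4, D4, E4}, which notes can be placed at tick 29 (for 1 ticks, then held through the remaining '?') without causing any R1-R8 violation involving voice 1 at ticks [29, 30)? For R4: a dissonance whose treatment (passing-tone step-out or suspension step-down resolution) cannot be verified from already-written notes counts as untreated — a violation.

E3: legal
F3: violates R4
G3: legal
A3: violates R4
B3: legal
C4: legal
D4: violates R4
E4: legal

{B3, C4, E3, E4, G3}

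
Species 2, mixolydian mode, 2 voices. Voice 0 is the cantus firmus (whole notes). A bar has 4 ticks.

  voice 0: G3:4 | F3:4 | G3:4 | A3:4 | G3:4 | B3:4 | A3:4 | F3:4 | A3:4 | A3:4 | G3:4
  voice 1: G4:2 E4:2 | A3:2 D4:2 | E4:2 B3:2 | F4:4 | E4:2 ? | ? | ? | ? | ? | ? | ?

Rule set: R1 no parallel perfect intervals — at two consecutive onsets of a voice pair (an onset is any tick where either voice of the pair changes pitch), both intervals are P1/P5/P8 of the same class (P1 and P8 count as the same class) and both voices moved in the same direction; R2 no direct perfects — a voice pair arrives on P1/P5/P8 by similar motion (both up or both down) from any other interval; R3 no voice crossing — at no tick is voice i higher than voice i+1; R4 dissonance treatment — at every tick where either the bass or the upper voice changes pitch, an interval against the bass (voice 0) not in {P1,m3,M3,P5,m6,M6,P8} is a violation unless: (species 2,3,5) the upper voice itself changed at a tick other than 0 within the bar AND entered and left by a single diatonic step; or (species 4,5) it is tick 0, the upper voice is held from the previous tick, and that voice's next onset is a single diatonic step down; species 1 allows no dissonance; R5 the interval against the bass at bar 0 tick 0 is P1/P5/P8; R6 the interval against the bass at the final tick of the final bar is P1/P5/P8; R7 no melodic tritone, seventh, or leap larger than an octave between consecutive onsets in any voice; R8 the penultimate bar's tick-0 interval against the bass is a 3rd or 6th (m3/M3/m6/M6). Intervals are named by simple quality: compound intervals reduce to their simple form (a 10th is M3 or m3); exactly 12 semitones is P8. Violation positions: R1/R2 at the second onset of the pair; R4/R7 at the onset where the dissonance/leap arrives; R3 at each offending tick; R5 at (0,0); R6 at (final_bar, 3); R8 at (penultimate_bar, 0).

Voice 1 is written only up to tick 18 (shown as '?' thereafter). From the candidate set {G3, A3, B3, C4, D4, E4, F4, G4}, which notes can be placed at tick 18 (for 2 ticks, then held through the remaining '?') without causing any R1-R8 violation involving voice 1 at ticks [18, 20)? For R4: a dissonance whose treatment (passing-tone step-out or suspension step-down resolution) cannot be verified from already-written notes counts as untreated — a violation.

G3: legal
A3: violates R4
B3: legal
C4: violates R4
D4: legal
E4: legal
F4: violates R4
G4: legal

{B3, D4, E4, G3, G4}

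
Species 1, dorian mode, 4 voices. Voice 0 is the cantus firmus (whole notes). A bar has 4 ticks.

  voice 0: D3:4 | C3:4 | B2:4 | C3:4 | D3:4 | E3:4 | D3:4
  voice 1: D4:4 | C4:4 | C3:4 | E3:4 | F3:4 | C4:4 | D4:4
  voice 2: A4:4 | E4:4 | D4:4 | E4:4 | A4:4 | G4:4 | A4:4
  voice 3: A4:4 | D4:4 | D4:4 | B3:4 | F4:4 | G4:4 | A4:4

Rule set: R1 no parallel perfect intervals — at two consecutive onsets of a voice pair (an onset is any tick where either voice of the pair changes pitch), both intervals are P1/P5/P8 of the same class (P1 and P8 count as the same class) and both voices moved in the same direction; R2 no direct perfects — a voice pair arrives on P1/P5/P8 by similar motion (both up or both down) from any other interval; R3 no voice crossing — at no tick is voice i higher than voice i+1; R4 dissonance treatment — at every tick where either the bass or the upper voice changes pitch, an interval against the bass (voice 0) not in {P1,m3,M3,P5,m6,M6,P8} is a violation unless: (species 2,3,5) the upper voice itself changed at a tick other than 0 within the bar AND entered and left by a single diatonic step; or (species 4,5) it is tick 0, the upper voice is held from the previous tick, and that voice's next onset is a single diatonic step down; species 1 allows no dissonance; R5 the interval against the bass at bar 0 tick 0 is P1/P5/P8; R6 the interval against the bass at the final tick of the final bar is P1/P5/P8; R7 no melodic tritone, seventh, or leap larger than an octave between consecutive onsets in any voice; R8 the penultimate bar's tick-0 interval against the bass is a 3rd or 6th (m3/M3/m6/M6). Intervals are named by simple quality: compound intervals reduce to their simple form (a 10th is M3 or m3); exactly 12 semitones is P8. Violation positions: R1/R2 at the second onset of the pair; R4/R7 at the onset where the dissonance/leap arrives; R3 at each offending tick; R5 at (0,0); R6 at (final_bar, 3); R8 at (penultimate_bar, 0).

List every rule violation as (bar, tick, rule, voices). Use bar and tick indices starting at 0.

bar 0: v0=D3 v1=D4 v2=A4 v3=A4 downbeat P5
bar 1: v0=C3 v1=C4 v2=E4 v3=D4 downbeat M2
bar 2: v0=B2 v1=C3 v2=D4 v3=D4 downbeat m3
bar 3: v0=C3 v1=E3 v2=E4 v3=B3 downbeat M7
bar 4: v0=D3 v1=F3 v2=A4 v3=F4 downbeat m3
bar 5: v0=E3 v1=C4 v2=G4 v3=G4 downbeat m3
bar 6: v0=D3 v1=D4 v2=A4 v3=A4 downbeat P5
  -> R1 @ bar 1 tick 0 v(0, 1): D3/D4 P8 -> C3/C4 P8 similar
  -> R3 @ bar 1 tick 0 v(2, 3): E4 above D4
  -> R4 @ bar 1 tick 0 v(0, 3): C3/D4 M2 untreated
  -> R3 @ bar 1 tick 1 v(2, 3): E4 above D4
  -> R3 @ bar 1 tick 2 v(2, 3): E4 above D4
  -> R3 @ bar 1 tick 3 v(2, 3): E4 above D4
  -> R4 @ bar 2 tick 0 v(0, 1): B2/C3 m2 untreated
  -> R2 @ bar 3 tick 0 v(1, 2): C3/D4 M2 -> E3/E4 P8 similar
  -> R3 @ bar 3 tick 0 v(2, 3): E4 above B3
  -> R4 @ bar 3 tick 0 v(0, 3): C3/B3 M7 untreated
  -> R3 @ bar 3 tick 1 v(2, 3): E4 above B3
  -> R3 @ bar 3 tick 2 v(2, 3): E4 above B3
  -> R3 @ bar 3 tick 3 v(2, 3): E4 above B3
  -> R2 @ bar 4 tick 0 v(0, 2): C3/E4 M3 -> D3/A4 P5 similar
  -> R2 @ bar 4 tick 0 v(1, 3): E3/B3 P5 -> F3/F4 P8 similar
  -> R3 @ bar 4 tick 0 v(2, 3): A4 above F4
  -> R7 @ bar 4 tick 0 v(3,): B3->F4 leap 6st
  -> R3 @ bar 4 tick 1 v(2, 3): A4 above F4
  -> R3 @ bar 4 tick 2 v(2, 3): A4 above F4
  -> R3 @ bar 4 tick 3 v(2, 3): A4 above F4
  -> R2 @ bar 5 tick 0 v(1, 3): F3/F4 P8 -> C4/G4 P5 similar
  -> R1 @ bar 6 tick 0 v(1, 2): C4/G4 P5 -> D4/A4 P5 similar
  -> R1 @ bar 6 tick 0 v(1, 3): C4/G4 P5 -> D4/A4 P5 similar
  -> R1 @ bar 6 tick 0 v(2, 3): G4/G4 P1 -> A4/A4 P1 similar

(1, 0, R1, (0, 1))
(1, 0, R3, (2, 3))
(1, 0, R4, (0, 3))
(1, 1, R3, (2, 3))
(1, 2, R3, (2, 3))
(1, 3, R3, (2, 3))
(2, 0, R4, (0, 1))
(3, 0, R2, (1, 2))
(3, 0, R3, (2, 3))
(3, 0, R4, (0, 3))
(3, 1, R3, (2, 3))
(3, 2, R3, (2, 3))
(3, 3, R3, (2, 3))
(4, 0, R2, (0, 2))
(4, 0, R2, (1, 3))
(4, 0, R3, (2, 3))
(4, 0, R7, (3,))
(4, 1, R3, (2, 3))
(4, 2, R3, (2, 3))
(4, 3, R3, (2, 3))
(5, 0, R2, (1, 3))
(6, 0, R1, (1, 2))
(6, 0, R1, (1, 3))
(6, 0, R1, (2, 3))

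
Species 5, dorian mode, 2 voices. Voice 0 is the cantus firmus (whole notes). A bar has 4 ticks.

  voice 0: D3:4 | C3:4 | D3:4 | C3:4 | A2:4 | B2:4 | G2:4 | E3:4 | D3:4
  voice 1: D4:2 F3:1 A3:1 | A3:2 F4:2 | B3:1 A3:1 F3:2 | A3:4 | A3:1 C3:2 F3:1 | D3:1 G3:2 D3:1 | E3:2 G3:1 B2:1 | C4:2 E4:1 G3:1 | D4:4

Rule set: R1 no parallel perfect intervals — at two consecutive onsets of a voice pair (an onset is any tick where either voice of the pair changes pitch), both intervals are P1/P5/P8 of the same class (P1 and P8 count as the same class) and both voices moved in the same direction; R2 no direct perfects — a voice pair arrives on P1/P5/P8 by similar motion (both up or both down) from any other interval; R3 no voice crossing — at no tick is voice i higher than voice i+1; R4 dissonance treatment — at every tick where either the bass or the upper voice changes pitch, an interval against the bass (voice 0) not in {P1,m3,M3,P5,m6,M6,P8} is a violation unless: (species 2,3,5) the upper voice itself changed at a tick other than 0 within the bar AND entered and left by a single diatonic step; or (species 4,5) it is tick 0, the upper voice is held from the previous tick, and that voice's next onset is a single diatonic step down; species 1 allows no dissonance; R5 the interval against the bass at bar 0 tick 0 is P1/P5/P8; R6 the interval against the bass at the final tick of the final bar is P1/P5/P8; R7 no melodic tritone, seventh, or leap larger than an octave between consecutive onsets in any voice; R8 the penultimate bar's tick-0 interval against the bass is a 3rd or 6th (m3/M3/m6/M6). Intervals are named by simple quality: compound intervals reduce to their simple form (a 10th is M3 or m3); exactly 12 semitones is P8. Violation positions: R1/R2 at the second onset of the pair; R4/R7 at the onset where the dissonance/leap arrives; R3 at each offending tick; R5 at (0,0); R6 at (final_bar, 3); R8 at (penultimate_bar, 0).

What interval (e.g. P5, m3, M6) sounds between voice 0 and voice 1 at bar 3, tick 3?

M6

voice 0=C3 voice 1=A3 -> M6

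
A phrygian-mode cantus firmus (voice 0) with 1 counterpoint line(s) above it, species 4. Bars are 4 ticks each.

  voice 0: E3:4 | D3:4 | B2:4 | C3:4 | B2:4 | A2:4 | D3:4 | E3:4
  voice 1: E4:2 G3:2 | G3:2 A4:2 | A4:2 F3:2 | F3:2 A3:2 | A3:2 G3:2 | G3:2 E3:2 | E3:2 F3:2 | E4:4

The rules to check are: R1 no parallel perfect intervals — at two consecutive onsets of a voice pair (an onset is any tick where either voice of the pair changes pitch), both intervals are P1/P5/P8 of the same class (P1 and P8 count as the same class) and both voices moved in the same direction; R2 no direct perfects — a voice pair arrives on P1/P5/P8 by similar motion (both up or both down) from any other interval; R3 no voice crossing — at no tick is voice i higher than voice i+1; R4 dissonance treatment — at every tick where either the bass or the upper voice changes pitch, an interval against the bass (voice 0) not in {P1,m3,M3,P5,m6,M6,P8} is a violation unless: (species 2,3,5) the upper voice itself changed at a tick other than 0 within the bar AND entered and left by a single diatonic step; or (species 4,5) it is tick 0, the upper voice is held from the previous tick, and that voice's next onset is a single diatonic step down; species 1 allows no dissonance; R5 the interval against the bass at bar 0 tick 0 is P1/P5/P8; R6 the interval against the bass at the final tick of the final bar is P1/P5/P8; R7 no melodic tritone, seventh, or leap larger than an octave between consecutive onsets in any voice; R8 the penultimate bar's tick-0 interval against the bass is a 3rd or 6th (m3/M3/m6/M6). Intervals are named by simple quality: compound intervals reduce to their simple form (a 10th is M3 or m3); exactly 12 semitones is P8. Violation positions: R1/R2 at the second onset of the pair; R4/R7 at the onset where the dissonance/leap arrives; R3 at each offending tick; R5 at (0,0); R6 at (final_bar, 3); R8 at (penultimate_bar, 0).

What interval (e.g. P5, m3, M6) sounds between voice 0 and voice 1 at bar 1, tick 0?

P4

voice 0=D3 voice 1=G3 -> P4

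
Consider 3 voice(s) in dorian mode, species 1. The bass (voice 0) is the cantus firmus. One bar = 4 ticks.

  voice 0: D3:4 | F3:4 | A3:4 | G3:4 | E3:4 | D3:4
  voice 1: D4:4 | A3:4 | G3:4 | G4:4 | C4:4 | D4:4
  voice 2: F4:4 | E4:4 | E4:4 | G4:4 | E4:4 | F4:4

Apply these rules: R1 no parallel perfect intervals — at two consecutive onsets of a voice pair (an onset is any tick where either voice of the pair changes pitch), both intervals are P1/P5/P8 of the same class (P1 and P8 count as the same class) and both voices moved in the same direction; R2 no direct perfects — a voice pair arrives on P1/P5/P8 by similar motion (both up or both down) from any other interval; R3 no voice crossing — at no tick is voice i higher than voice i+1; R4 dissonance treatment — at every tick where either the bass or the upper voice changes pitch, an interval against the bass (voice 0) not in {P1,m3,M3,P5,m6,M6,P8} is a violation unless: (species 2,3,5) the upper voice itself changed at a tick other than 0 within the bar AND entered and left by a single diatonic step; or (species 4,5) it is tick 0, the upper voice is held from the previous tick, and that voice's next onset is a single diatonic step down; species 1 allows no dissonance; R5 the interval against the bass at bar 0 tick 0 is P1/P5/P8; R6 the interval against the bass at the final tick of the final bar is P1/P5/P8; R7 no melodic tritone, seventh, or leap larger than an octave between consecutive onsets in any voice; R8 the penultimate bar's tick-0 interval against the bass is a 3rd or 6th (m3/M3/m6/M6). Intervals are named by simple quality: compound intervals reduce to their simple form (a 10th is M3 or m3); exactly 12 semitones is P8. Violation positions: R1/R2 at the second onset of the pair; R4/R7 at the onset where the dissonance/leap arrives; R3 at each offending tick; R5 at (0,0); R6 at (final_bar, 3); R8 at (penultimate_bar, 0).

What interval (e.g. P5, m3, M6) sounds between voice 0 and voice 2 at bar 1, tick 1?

M7

voice 0=F3 voice 2=E4 -> M7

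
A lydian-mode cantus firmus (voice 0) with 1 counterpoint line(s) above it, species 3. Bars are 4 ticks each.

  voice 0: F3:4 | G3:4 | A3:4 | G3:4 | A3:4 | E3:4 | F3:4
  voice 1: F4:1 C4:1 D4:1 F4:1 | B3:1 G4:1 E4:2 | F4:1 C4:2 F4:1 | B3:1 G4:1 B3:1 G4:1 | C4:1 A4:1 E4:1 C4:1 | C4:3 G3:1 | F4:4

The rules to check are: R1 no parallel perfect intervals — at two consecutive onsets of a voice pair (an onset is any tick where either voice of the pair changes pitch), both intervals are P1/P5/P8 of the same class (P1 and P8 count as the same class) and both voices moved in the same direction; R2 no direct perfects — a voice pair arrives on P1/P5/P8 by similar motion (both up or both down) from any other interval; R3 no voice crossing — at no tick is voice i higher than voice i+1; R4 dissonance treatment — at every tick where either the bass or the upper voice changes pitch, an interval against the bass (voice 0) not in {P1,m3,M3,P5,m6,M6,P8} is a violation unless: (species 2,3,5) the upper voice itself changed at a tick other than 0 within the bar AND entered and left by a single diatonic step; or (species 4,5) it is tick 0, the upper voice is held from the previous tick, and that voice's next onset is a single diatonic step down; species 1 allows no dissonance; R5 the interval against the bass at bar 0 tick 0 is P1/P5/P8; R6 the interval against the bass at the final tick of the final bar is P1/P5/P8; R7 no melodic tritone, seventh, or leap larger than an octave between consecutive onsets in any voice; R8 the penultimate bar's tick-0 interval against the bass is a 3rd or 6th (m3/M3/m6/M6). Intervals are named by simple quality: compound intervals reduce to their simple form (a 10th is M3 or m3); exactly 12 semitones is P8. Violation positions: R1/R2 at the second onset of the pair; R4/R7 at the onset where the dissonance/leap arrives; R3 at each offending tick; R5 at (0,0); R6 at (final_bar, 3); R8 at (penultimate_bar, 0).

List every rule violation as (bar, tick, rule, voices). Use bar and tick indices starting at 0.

bar 0: v0=F3 v1=F4 downbeat P8
bar 1: v0=G3 v1=B3 downbeat M3
bar 2: v0=A3 v1=F4 downbeat m6
bar 3: v0=G3 v1=B3 downbeat M3
bar 4: v0=A3 v1=C4 downbeat m3
bar 5: v0=E3 v1=C4 downbeat m6
bar 6: v0=F3 v1=F4 downbeat P8
  -> R7 @ bar 1 tick 0 v(1,): F4->B3 leap 6st
  -> R7 @ bar 3 tick 0 v(1,): F4->B3 leap 6st
  -> R2 @ bar 6 tick 0 v(0, 1): E3/G3 m3 -> F3/F4 P8 similar
  -> R7 @ bar 6 tick 0 v(1,): G3->F4 leap 10st

(1, 0, R7, (1,))
(3, 0, R7, (1,))
(6, 0, R2, (0, 1))
(6, 0, R7, (1,))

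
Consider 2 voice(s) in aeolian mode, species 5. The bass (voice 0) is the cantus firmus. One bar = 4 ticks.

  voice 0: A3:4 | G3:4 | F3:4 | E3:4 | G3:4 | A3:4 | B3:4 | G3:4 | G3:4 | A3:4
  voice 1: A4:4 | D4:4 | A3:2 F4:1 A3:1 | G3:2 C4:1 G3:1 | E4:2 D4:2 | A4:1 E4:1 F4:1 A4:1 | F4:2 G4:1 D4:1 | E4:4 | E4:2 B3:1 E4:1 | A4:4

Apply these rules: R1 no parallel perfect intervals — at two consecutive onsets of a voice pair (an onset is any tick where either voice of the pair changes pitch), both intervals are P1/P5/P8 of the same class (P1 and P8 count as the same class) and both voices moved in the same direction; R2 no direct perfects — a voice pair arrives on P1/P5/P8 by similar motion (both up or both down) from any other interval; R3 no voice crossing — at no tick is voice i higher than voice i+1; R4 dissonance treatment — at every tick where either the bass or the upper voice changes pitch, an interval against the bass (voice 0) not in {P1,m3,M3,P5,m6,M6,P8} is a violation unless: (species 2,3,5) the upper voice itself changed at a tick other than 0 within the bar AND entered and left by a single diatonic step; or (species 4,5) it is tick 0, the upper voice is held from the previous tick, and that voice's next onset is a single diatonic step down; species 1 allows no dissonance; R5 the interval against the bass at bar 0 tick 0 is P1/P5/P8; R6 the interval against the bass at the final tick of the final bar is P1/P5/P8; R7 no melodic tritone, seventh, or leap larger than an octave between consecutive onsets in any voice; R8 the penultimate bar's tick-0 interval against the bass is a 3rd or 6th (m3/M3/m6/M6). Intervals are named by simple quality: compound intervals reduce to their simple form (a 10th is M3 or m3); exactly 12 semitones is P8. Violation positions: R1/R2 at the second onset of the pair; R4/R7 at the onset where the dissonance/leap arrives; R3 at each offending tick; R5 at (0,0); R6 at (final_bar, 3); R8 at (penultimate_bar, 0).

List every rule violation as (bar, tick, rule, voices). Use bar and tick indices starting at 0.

bar 0: v0=A3 v1=A4 downbeat P8
bar 1: v0=G3 v1=D4 downbeat P5
bar 2: v0=F3 v1=A3 downbeat M3
bar 3: v0=E3 v1=G3 downbeat m3
bar 4: v0=G3 v1=E4 downbeat M6
bar 5: v0=A3 v1=A4 downbeat P8
bar 6: v0=B3 v1=F4 downbeat TT
bar 7: v0=G3 v1=E4 downbeat M6
bar 8: v0=G3 v1=E4 downbeat M6
bar 9: v0=A3 v1=A4 downbeat P8
  -> R2 @ bar 1 tick 0 v(0, 1): A3/A4 P8 -> G3/D4 P5 similar
  -> R2 @ bar 5 tick 0 v(0, 1): G3/D4 P5 -> A3/A4 P8 similar
  -> R4 @ bar 6 tick 0 v(0, 1): B3/F4 TT untreated
  -> R2 @ bar 9 tick 0 v(0, 1): G3/E4 M6 -> A3/A4 P8 similar

(1, 0, R2, (0, 1))
(5, 0, R2, (0, 1))
(6, 0, R4, (0, 1))
(9, 0, R2, (0, 1))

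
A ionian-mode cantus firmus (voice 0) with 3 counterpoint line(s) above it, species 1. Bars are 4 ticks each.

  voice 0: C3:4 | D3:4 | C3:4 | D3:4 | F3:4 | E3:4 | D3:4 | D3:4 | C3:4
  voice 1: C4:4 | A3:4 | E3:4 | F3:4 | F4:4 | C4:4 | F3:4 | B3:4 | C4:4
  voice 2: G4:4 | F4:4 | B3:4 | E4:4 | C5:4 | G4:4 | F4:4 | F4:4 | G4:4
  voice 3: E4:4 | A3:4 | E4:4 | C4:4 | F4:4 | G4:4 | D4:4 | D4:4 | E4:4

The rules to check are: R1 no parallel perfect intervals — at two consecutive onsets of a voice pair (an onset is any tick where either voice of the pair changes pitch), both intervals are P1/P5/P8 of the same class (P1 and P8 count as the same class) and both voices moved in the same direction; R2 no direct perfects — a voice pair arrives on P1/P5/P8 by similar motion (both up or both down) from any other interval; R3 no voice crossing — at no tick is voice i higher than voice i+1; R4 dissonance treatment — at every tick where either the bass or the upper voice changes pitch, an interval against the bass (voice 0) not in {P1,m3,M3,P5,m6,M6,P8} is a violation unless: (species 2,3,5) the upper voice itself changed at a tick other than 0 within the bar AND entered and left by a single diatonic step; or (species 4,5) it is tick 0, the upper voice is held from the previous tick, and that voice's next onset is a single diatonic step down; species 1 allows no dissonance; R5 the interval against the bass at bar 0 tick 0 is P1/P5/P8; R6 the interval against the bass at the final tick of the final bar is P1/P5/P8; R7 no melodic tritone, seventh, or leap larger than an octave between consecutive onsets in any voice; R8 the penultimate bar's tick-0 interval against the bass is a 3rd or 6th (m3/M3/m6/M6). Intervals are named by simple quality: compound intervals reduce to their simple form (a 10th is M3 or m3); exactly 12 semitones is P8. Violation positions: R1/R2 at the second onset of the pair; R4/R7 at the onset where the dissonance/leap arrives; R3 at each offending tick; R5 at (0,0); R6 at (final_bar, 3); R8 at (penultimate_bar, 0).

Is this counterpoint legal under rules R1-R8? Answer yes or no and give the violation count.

No (48 violations)

bar 0: v0=C3 v1=C4 v2=G4 v3=E4 (M3)
bar 1: v0=D3 v1=A3 v2=F4 v3=A3 (P5)
bar 2: v0=C3 v1=E3 v2=B3 v3=E4 (M3)
bar 3: v0=D3 v1=F3 v2=E4 v3=C4 (m7)
bar 4: v0=F3 v1=F4 v2=C5 v3=F4 (P8)
bar 5: v0=E3 v1=C4 v2=G4 v3=G4 (m3)
bar 6: v0=D3 v1=F3 v2=F4 v3=D4 (P8)
bar 7: v0=D3 v1=B3 v2=F4 v3=D4 (P8)
bar 8: v0=C3 v1=C4 v2=G4 v3=E4 (M3)
  R3 @ bar0.0: G4 above E4
  R5 @ bar0.0: opens on M3
  R3 @ bar0.1: G4 above E4
  R3 @ bar0.2: G4 above E4
  R3 @ bar0.3: G4 above E4
  R2 @ bar1.0: C4/E4 M3 -> A3/A3 P1 similar
  R3 @ bar1.0: F4 above A3
  R3 @ bar1.1: F4 above A3
  R3 @ bar1.2: F4 above A3
  R3 @ bar1.3: F4 above A3
  R2 @ bar2.0: A3/F4 m6 -> E3/B3 P5 similar
  R4 @ bar2.0: C3/B3 M7 untreated
  R7 @ bar2.0: F4->B3 leap 6st
  R3 @ bar3.0: E4 above C4
  R4 @ bar3.0: D3/E4 M2 untreated
  R4 @ bar3.0: D3/C4 m7 untreated
  R3 @ bar3.1: E4 above C4
  R3 @ bar3.2: E4 above C4
  R3 @ bar3.3: E4 above C4
  R2 @ bar4.0: D3/F3 m3 -> F3/F4 P8 similar
  R2 @ bar4.0: D3/E4 M2 -> F3/C5 P5 similar
  R2 @ bar4.0: D3/C4 m7 -> F3/F4 P8 similar
  R2 @ bar4.0: F3/E4 M7 -> F4/C5 P5 similar
  R2 @ bar4.0: F3/C4 P5 -> F4/F4 P1 similar
  R2 @ bar4.0: E4/C4 M3 -> C5/F4 P5 similar
  R3 @ bar4.0: C5 above F4
  R3 @ bar4.1: C5 above F4
  R3 @ bar4.2: C5 above F4
  R3 @ bar4.3: C5 above F4
  R1 @ bar5.0: F4/C5 P5 -> C4/G4 P5 similar
  R2 @ bar6.0: E3/G4 m3 -> D3/D4 P8 similar
  R2 @ bar6.0: C4/G4 P5 -> F3/F4 P8 similar
  R3 @ bar6.0: F4 above D4
  R3 @ bar6.1: F4 above D4
  R3 @ bar6.2: F4 above D4
  R3 @ bar6.3: F4 above D4
  R3 @ bar7.0: F4 above D4
  R7 @ bar7.0: F3->B3 leap 6st
  R8 @ bar7.0: penult P8 not 3rd/6th
  R3 @ bar7.1: F4 above D4
  R3 @ bar7.2: F4 above D4
  R3 @ bar7.3: F4 above D4
  R2 @ bar8.0: B3/F4 TT -> C4/G4 P5 similar
  R3 @ bar8.0: G4 above E4
  R3 @ bar8.1: G4 above E4
  R3 @ bar8.2: G4 above E4
  R3 @ bar8.3: G4 above E4
  R6 @ bar8.3: closes on M3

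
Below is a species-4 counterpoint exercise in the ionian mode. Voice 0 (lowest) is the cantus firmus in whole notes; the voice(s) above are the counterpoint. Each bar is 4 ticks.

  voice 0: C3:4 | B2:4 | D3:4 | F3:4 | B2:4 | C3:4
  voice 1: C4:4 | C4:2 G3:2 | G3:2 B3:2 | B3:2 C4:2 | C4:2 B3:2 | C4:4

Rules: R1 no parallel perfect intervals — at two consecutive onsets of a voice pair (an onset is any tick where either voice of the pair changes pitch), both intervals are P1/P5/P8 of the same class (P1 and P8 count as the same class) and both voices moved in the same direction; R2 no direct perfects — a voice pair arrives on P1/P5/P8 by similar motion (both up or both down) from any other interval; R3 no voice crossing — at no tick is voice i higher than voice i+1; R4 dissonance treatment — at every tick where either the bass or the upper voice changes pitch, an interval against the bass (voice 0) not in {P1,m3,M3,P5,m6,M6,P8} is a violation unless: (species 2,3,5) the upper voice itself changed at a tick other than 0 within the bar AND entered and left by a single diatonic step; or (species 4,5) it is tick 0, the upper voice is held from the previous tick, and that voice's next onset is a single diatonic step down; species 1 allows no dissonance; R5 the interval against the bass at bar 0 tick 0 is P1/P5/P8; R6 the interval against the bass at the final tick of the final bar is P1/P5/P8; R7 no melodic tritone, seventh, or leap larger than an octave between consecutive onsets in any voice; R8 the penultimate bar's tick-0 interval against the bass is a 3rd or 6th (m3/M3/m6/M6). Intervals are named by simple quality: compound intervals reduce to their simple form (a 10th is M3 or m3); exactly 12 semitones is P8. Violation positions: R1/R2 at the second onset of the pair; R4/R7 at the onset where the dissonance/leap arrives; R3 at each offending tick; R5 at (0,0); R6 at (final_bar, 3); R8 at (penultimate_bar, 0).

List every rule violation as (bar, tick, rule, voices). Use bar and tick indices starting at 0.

bar 0: v0=C3 v1=C4 downbeat P8
bar 1: v0=B2 v1=C4 downbeat m2
bar 2: v0=D3 v1=G3 downbeat P4
bar 3: v0=F3 v1=B3 downbeat TT
bar 4: v0=B2 v1=C4 downbeat m2
bar 5: v0=C3 v1=C4 downbeat P8
  -> R4 @ bar 1 tick 0 v(0, 1): B2/C4 m2 untreated
  -> R4 @ bar 2 tick 0 v(0, 1): D3/G3 P4 untreated
  -> R4 @ bar 3 tick 0 v(0, 1): F3/B3 TT untreated
  -> R7 @ bar 4 tick 0 v(0,): F3->B2 leap 6st
  -> R8 @ bar 4 tick 0 v(0, 1): penult m2 not 3rd/6th
  -> R1 @ bar 5 tick 0 v(0, 1): B2/B3 P8 -> C3/C4 P8 similar

(1, 0, R4, (0, 1))
(2, 0, R4, (0, 1))
(3, 0, R4, (0, 1))
(4, 0, R7, (0,))
(4, 0, R8, (0, 1))
(5, 0, R1, (0, 1))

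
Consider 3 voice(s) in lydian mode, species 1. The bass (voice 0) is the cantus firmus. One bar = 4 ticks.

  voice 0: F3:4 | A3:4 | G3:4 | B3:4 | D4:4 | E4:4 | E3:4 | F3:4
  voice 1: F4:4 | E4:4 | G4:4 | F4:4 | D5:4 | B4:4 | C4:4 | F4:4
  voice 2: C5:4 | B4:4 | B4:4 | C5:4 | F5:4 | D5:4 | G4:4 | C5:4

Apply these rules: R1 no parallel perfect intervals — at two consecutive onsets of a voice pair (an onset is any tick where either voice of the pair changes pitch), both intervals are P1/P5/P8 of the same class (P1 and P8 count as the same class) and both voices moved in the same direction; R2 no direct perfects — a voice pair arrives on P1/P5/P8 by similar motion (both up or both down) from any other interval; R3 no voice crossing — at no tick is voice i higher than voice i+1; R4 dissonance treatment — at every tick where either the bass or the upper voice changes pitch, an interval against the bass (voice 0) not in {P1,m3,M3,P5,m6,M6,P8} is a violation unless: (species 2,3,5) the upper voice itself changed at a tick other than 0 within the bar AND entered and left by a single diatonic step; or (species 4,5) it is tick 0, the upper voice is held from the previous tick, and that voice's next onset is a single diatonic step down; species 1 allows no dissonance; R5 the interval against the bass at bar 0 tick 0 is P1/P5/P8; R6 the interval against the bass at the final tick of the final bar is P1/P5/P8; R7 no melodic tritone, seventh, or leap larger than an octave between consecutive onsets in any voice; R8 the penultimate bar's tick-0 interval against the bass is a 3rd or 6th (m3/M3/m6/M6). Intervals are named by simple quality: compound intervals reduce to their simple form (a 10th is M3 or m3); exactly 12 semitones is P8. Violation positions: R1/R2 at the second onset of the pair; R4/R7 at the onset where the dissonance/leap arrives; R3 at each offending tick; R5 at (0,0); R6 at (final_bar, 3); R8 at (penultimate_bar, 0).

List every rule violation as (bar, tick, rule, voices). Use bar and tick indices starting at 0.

bar 0: v0=F3 v1=F4 v2=C5 downbeat P5
bar 1: v0=A3 v1=E4 v2=B4 downbeat M2
bar 2: v0=G3 v1=G4 v2=B4 downbeat M3
bar 3: v0=B3 v1=F4 v2=C5 downbeat m2
bar 4: v0=D4 v1=D5 v2=F5 downbeat m3
bar 5: v0=E4 v1=B4 v2=D5 downbeat m7
bar 6: v0=E3 v1=C4 v2=G4 downbeat m3
bar 7: v0=F3 v1=F4 v2=C5 downbeat P5
  -> R1 @ bar 1 tick 0 v(1, 2): F4/C5 P5 -> E4/B4 P5 similar
  -> R4 @ bar 1 tick 0 v(0, 2): A3/B4 M2 untreated
  -> R4 @ bar 3 tick 0 v(0, 1): B3/F4 TT untreated
  -> R4 @ bar 3 tick 0 v(0, 2): B3/C5 m2 untreated
  -> R2 @ bar 4 tick 0 v(0, 1): B3/F4 TT -> D4/D5 P8 similar
  -> R4 @ bar 5 tick 0 v(0, 2): E4/D5 m7 untreated
  -> R2 @ bar 6 tick 0 v(1, 2): B4/D5 m3 -> C4/G4 P5 similar
  -> R7 @ bar 6 tick 0 v(1,): B4->C4 leap 11st
  -> R1 @ bar 7 tick 0 v(1, 2): C4/G4 P5 -> F4/C5 P5 similar
  -> R2 @ bar 7 tick 0 v(0, 1): E3/C4 m6 -> F3/F4 P8 similar
  -> R2 @ bar 7 tick 0 v(0, 2): E3/G4 m3 -> F3/C5 P5 similar

(1, 0, R1, (1, 2))
(1, 0, R4, (0, 2))
(3, 0, R4, (0, 1))
(3, 0, R4, (0, 2))
(4, 0, R2, (0, 1))
(5, 0, R4, (0, 2))
(6, 0, R2, (1, 2))
(6, 0, R7, (1,))
(7, 0, R1, (1, 2))
(7, 0, R2, (0, 1))
(7, 0, R2, (0, 2))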